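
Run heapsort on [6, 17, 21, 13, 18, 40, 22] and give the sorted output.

Build heap: [40, 18, 22, 13, 17, 21, 6]
Extract 40: [22, 18, 21, 13, 17, 6, 40]
Extract 22: [21, 18, 6, 13, 17, 22, 40]
Extract 21: [18, 17, 6, 13, 21, 22, 40]
Extract 18: [17, 13, 6, 18, 21, 22, 40]
Extract 17: [13, 6, 17, 18, 21, 22, 40]
Extract 13: [6, 13, 17, 18, 21, 22, 40]


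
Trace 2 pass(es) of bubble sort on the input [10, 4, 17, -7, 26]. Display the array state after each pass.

After pass 1: [4, 10, -7, 17, 26] (2 swaps)
After pass 2: [4, -7, 10, 17, 26] (1 swaps)
Total swaps: 3


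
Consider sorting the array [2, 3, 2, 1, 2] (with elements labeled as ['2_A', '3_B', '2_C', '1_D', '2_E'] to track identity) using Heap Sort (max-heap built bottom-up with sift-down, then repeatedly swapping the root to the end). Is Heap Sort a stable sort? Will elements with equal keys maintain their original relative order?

Trace Heap Sort on the labeled array (the key is the number; the letter only tracks identity):
  Build max-heap: [3_B, 2_A, 2_C, 1_D, 2_E]
  Swap root 3_B to index 4, re-heapify first 4 -> [2_E, 2_A, 2_C, 1_D, 3_B]
  Swap root 2_E to index 3, re-heapify first 3 -> [2_A, 1_D, 2_C, 2_E, 3_B]
  Swap root 2_A to index 2, re-heapify first 2 -> [2_C, 1_D, 2_A, 2_E, 3_B]
  Swap root 2_C to index 1, re-heapify first 1 -> [1_D, 2_C, 2_A, 2_E, 3_B]
Final order: [1_D, 2_C, 2_A, 2_E, 3_B]
Equal keys:
  value 2: originally 2_A, 2_C, 2_E; after sorting 2_C, 2_A, 2_E -> order changed
Equal keys were reordered, so Heap Sort is not stable: heap construction and root-to-end swaps move elements without regard to the original order of equal keys. (One such input is enough; an unstable sort may happen to preserve order on other inputs, but it gives no guarantee.)
Answer: Not stable


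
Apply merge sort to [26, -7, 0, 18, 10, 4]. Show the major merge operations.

Divide and conquer:
  Merge [-7] + [0] -> [-7, 0]
  Merge [26] + [-7, 0] -> [-7, 0, 26]
  Merge [10] + [4] -> [4, 10]
  Merge [18] + [4, 10] -> [4, 10, 18]
  Merge [-7, 0, 26] + [4, 10, 18] -> [-7, 0, 4, 10, 18, 26]


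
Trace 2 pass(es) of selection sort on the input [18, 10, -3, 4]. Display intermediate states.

Pass 1: Select minimum -3 at index 2, swap -> [-3, 10, 18, 4]
Pass 2: Select minimum 4 at index 3, swap -> [-3, 4, 18, 10]


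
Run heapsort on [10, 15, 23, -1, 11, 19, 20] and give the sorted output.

Build heap: [23, 15, 20, -1, 11, 19, 10]
Extract 23: [20, 15, 19, -1, 11, 10, 23]
Extract 20: [19, 15, 10, -1, 11, 20, 23]
Extract 19: [15, 11, 10, -1, 19, 20, 23]
Extract 15: [11, -1, 10, 15, 19, 20, 23]
Extract 11: [10, -1, 11, 15, 19, 20, 23]
Extract 10: [-1, 10, 11, 15, 19, 20, 23]


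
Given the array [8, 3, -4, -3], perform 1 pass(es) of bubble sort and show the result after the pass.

After pass 1: [3, -4, -3, 8] (3 swaps)
Total swaps: 3


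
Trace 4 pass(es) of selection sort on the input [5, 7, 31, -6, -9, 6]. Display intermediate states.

Pass 1: Select minimum -9 at index 4, swap -> [-9, 7, 31, -6, 5, 6]
Pass 2: Select minimum -6 at index 3, swap -> [-9, -6, 31, 7, 5, 6]
Pass 3: Select minimum 5 at index 4, swap -> [-9, -6, 5, 7, 31, 6]
Pass 4: Select minimum 6 at index 5, swap -> [-9, -6, 5, 6, 31, 7]


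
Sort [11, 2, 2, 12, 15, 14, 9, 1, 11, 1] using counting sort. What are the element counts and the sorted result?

Count array: [0, 2, 2, 0, 0, 0, 0, 0, 0, 1, 0, 2, 1, 0, 1, 1]
(count[i] = number of elements equal to i)
Cumulative count: [0, 2, 4, 4, 4, 4, 4, 4, 4, 5, 5, 7, 8, 8, 9, 10]
Sorted: [1, 1, 2, 2, 9, 11, 11, 12, 14, 15]


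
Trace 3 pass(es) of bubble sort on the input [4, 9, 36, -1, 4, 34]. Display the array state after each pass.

After pass 1: [4, 9, -1, 4, 34, 36] (3 swaps)
After pass 2: [4, -1, 4, 9, 34, 36] (2 swaps)
After pass 3: [-1, 4, 4, 9, 34, 36] (1 swaps)
Total swaps: 6


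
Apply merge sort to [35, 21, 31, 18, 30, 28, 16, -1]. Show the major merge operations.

Divide and conquer:
  Merge [35] + [21] -> [21, 35]
  Merge [31] + [18] -> [18, 31]
  Merge [21, 35] + [18, 31] -> [18, 21, 31, 35]
  Merge [30] + [28] -> [28, 30]
  Merge [16] + [-1] -> [-1, 16]
  Merge [28, 30] + [-1, 16] -> [-1, 16, 28, 30]
  Merge [18, 21, 31, 35] + [-1, 16, 28, 30] -> [-1, 16, 18, 21, 28, 30, 31, 35]


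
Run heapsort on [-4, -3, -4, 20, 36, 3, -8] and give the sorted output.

Build heap: [36, 20, 3, -4, -3, -4, -8]
Extract 36: [20, -3, 3, -4, -8, -4, 36]
Extract 20: [3, -3, -4, -4, -8, 20, 36]
Extract 3: [-3, -4, -4, -8, 3, 20, 36]
Extract -3: [-4, -8, -4, -3, 3, 20, 36]
Extract -4: [-4, -8, -4, -3, 3, 20, 36]
Extract -4: [-8, -4, -4, -3, 3, 20, 36]


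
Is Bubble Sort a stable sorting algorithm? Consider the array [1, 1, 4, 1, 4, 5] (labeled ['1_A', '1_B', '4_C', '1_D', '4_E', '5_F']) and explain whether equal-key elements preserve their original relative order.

Trace Bubble Sort on the labeled array (the key is the number; the letter only tracks identity):
  After pass 1: [1_A, 1_B, 1_D, 4_C, 4_E, 5_F]
  After pass 2: [1_A, 1_B, 1_D, 4_C, 4_E, 5_F] (no swaps, done)
Final order: [1_A, 1_B, 1_D, 4_C, 4_E, 5_F]
Equal keys:
  value 1: originally 1_A, 1_B, 1_D; after sorting 1_A, 1_B, 1_D -> order preserved
  value 4: originally 4_C, 4_E; after sorting 4_C, 4_E -> order preserved
All equal keys kept their original relative order. Bubble Sort is stable: it only swaps adjacent elements when the left one is strictly greater, so equal keys never move past each other.
Answer: Stable


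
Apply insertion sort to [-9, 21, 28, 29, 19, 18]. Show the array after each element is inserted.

First element -9 is already 'sorted'
Insert 21: shifted 0 elements -> [-9, 21, 28, 29, 19, 18]
Insert 28: shifted 0 elements -> [-9, 21, 28, 29, 19, 18]
Insert 29: shifted 0 elements -> [-9, 21, 28, 29, 19, 18]
Insert 19: shifted 3 elements -> [-9, 19, 21, 28, 29, 18]
Insert 18: shifted 4 elements -> [-9, 18, 19, 21, 28, 29]


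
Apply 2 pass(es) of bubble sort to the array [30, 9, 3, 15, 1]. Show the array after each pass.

After pass 1: [9, 3, 15, 1, 30] (4 swaps)
After pass 2: [3, 9, 1, 15, 30] (2 swaps)
Total swaps: 6


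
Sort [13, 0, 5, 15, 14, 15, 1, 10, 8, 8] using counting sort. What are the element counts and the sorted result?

Count array: [1, 1, 0, 0, 0, 1, 0, 0, 2, 0, 1, 0, 0, 1, 1, 2]
(count[i] = number of elements equal to i)
Cumulative count: [1, 2, 2, 2, 2, 3, 3, 3, 5, 5, 6, 6, 6, 7, 8, 10]
Sorted: [0, 1, 5, 8, 8, 10, 13, 14, 15, 15]


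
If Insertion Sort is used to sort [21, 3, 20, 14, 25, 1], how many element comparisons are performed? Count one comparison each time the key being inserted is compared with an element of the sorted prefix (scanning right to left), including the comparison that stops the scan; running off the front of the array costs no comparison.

Insert 3: 21 > 3 (shift), reached front = 1 comparison(s) -> [3, 21, 20, 14, 25, 1]
Insert 20: 21 > 20 (shift), 3 <= 20 (stop) = 2 comparison(s) -> [3, 20, 21, 14, 25, 1]
Insert 14: 21 > 14 (shift), 20 > 14 (shift), 3 <= 14 (stop) = 3 comparison(s) -> [3, 14, 20, 21, 25, 1]
Insert 25: 21 <= 25 (stop) = 1 comparison(s) -> [3, 14, 20, 21, 25, 1]
Insert 1: 25 > 1 (shift), 21 > 1 (shift), 20 > 1 (shift), 14 > 1 (shift), 3 > 1 (shift), reached front = 5 comparison(s) -> [1, 3, 14, 20, 21, 25]
Total comparisons: 1 + 2 + 3 + 1 + 5 = 12


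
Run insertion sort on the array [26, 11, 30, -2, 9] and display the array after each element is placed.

First element 26 is already 'sorted'
Insert 11: shifted 1 elements -> [11, 26, 30, -2, 9]
Insert 30: shifted 0 elements -> [11, 26, 30, -2, 9]
Insert -2: shifted 3 elements -> [-2, 11, 26, 30, 9]
Insert 9: shifted 3 elements -> [-2, 9, 11, 26, 30]


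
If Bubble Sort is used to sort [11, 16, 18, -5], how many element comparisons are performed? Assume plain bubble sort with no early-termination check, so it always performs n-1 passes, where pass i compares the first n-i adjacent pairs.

Pass 1: compare adjacent pairs (0,1)..(2,3) = 3 comparison(s), 1 swap(s) -> [11, 16, -5, 18]
Pass 2: compare adjacent pairs (0,1)..(1,2) = 2 comparison(s), 1 swap(s) -> [11, -5, 16, 18]
Pass 3: compare adjacent pairs (0,1)..(0,1) = 1 comparison(s), 1 swap(s) -> [-5, 11, 16, 18]
Total comparisons: 3 + 2 + 1 = 6


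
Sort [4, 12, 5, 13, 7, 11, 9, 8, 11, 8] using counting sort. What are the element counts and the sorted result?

Count array: [0, 0, 0, 0, 1, 1, 0, 1, 2, 1, 0, 2, 1, 1]
(count[i] = number of elements equal to i)
Cumulative count: [0, 0, 0, 0, 1, 2, 2, 3, 5, 6, 6, 8, 9, 10]
Sorted: [4, 5, 7, 8, 8, 9, 11, 11, 12, 13]


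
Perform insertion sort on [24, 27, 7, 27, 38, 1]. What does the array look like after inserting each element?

First element 24 is already 'sorted'
Insert 27: shifted 0 elements -> [24, 27, 7, 27, 38, 1]
Insert 7: shifted 2 elements -> [7, 24, 27, 27, 38, 1]
Insert 27: shifted 0 elements -> [7, 24, 27, 27, 38, 1]
Insert 38: shifted 0 elements -> [7, 24, 27, 27, 38, 1]
Insert 1: shifted 5 elements -> [1, 7, 24, 27, 27, 38]


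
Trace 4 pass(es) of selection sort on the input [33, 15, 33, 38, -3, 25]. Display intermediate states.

Pass 1: Select minimum -3 at index 4, swap -> [-3, 15, 33, 38, 33, 25]
Pass 2: Select minimum 15 at index 1, swap -> [-3, 15, 33, 38, 33, 25]
Pass 3: Select minimum 25 at index 5, swap -> [-3, 15, 25, 38, 33, 33]
Pass 4: Select minimum 33 at index 4, swap -> [-3, 15, 25, 33, 38, 33]


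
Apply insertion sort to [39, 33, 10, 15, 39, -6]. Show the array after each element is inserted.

First element 39 is already 'sorted'
Insert 33: shifted 1 elements -> [33, 39, 10, 15, 39, -6]
Insert 10: shifted 2 elements -> [10, 33, 39, 15, 39, -6]
Insert 15: shifted 2 elements -> [10, 15, 33, 39, 39, -6]
Insert 39: shifted 0 elements -> [10, 15, 33, 39, 39, -6]
Insert -6: shifted 5 elements -> [-6, 10, 15, 33, 39, 39]


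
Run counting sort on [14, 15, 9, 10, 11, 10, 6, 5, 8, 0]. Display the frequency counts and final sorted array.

Count array: [1, 0, 0, 0, 0, 1, 1, 0, 1, 1, 2, 1, 0, 0, 1, 1]
(count[i] = number of elements equal to i)
Cumulative count: [1, 1, 1, 1, 1, 2, 3, 3, 4, 5, 7, 8, 8, 8, 9, 10]
Sorted: [0, 5, 6, 8, 9, 10, 10, 11, 14, 15]


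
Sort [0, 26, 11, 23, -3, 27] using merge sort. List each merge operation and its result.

Divide and conquer:
  Merge [26] + [11] -> [11, 26]
  Merge [0] + [11, 26] -> [0, 11, 26]
  Merge [-3] + [27] -> [-3, 27]
  Merge [23] + [-3, 27] -> [-3, 23, 27]
  Merge [0, 11, 26] + [-3, 23, 27] -> [-3, 0, 11, 23, 26, 27]


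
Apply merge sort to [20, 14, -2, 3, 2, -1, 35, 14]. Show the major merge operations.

Divide and conquer:
  Merge [20] + [14] -> [14, 20]
  Merge [-2] + [3] -> [-2, 3]
  Merge [14, 20] + [-2, 3] -> [-2, 3, 14, 20]
  Merge [2] + [-1] -> [-1, 2]
  Merge [35] + [14] -> [14, 35]
  Merge [-1, 2] + [14, 35] -> [-1, 2, 14, 35]
  Merge [-2, 3, 14, 20] + [-1, 2, 14, 35] -> [-2, -1, 2, 3, 14, 14, 20, 35]


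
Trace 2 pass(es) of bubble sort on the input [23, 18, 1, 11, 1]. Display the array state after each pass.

After pass 1: [18, 1, 11, 1, 23] (4 swaps)
After pass 2: [1, 11, 1, 18, 23] (3 swaps)
Total swaps: 7


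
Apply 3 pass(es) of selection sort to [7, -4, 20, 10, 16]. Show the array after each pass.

Pass 1: Select minimum -4 at index 1, swap -> [-4, 7, 20, 10, 16]
Pass 2: Select minimum 7 at index 1, swap -> [-4, 7, 20, 10, 16]
Pass 3: Select minimum 10 at index 3, swap -> [-4, 7, 10, 20, 16]


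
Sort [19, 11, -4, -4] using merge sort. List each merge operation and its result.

Divide and conquer:
  Merge [19] + [11] -> [11, 19]
  Merge [-4] + [-4] -> [-4, -4]
  Merge [11, 19] + [-4, -4] -> [-4, -4, 11, 19]


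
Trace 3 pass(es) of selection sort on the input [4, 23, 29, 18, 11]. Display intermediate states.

Pass 1: Select minimum 4 at index 0, swap -> [4, 23, 29, 18, 11]
Pass 2: Select minimum 11 at index 4, swap -> [4, 11, 29, 18, 23]
Pass 3: Select minimum 18 at index 3, swap -> [4, 11, 18, 29, 23]


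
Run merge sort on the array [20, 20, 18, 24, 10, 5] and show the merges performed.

Divide and conquer:
  Merge [20] + [18] -> [18, 20]
  Merge [20] + [18, 20] -> [18, 20, 20]
  Merge [10] + [5] -> [5, 10]
  Merge [24] + [5, 10] -> [5, 10, 24]
  Merge [18, 20, 20] + [5, 10, 24] -> [5, 10, 18, 20, 20, 24]


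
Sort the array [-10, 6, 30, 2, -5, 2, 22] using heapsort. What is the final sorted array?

Build heap: [30, 6, 22, 2, -5, 2, -10]
Extract 30: [22, 6, 2, 2, -5, -10, 30]
Extract 22: [6, 2, 2, -10, -5, 22, 30]
Extract 6: [2, -5, 2, -10, 6, 22, 30]
Extract 2: [2, -5, -10, 2, 6, 22, 30]
Extract 2: [-5, -10, 2, 2, 6, 22, 30]
Extract -5: [-10, -5, 2, 2, 6, 22, 30]


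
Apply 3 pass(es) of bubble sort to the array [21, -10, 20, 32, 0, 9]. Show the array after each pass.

After pass 1: [-10, 20, 21, 0, 9, 32] (4 swaps)
After pass 2: [-10, 20, 0, 9, 21, 32] (2 swaps)
After pass 3: [-10, 0, 9, 20, 21, 32] (2 swaps)
Total swaps: 8


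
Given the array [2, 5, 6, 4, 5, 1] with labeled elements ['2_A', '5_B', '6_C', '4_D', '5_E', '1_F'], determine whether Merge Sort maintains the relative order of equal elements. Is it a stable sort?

Trace Merge Sort on the labeled array (the key is the number; the letter only tracks identity):
  Merge [5_B] + [6_C] -> [5_B, 6_C]
  Merge [2_A] + [5_B, 6_C] -> [2_A, 5_B, 6_C]
  Merge [5_E] + [1_F] -> [1_F, 5_E]
  Merge [4_D] + [1_F, 5_E] -> [1_F, 4_D, 5_E]
  Merge [2_A, 5_B, 6_C] + [1_F, 4_D, 5_E] -> [1_F, 2_A, 4_D, 5_B, 5_E, 6_C]
Final order: [1_F, 2_A, 4_D, 5_B, 5_E, 6_C]
Equal keys:
  value 5: originally 5_B, 5_E; after sorting 5_B, 5_E -> order preserved
All equal keys kept their original relative order. Merge Sort is stable: when the heads of the two halves are equal the merge takes from the left half first.
Answer: Stable


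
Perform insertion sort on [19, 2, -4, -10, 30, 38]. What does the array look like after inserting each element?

First element 19 is already 'sorted'
Insert 2: shifted 1 elements -> [2, 19, -4, -10, 30, 38]
Insert -4: shifted 2 elements -> [-4, 2, 19, -10, 30, 38]
Insert -10: shifted 3 elements -> [-10, -4, 2, 19, 30, 38]
Insert 30: shifted 0 elements -> [-10, -4, 2, 19, 30, 38]
Insert 38: shifted 0 elements -> [-10, -4, 2, 19, 30, 38]


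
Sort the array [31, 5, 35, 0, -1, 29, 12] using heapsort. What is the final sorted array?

Build heap: [35, 5, 31, 0, -1, 29, 12]
Extract 35: [31, 5, 29, 0, -1, 12, 35]
Extract 31: [29, 5, 12, 0, -1, 31, 35]
Extract 29: [12, 5, -1, 0, 29, 31, 35]
Extract 12: [5, 0, -1, 12, 29, 31, 35]
Extract 5: [0, -1, 5, 12, 29, 31, 35]
Extract 0: [-1, 0, 5, 12, 29, 31, 35]


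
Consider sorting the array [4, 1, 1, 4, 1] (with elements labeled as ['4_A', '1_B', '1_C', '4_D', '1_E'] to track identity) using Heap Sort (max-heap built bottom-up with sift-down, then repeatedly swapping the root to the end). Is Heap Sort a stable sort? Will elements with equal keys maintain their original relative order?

Trace Heap Sort on the labeled array (the key is the number; the letter only tracks identity):
  Build max-heap: [4_A, 4_D, 1_C, 1_B, 1_E]
  Swap root 4_A to index 4, re-heapify first 4 -> [4_D, 1_E, 1_C, 1_B, 4_A]
  Swap root 4_D to index 3, re-heapify first 3 -> [1_B, 1_E, 1_C, 4_D, 4_A]
  Swap root 1_B to index 2, re-heapify first 2 -> [1_C, 1_E, 1_B, 4_D, 4_A]
  Swap root 1_C to index 1, re-heapify first 1 -> [1_E, 1_C, 1_B, 4_D, 4_A]
Final order: [1_E, 1_C, 1_B, 4_D, 4_A]
Equal keys:
  value 1: originally 1_B, 1_C, 1_E; after sorting 1_E, 1_C, 1_B -> order changed
  value 4: originally 4_A, 4_D; after sorting 4_D, 4_A -> order changed
Equal keys were reordered, so Heap Sort is not stable: heap construction and root-to-end swaps move elements without regard to the original order of equal keys. (One such input is enough; an unstable sort may happen to preserve order on other inputs, but it gives no guarantee.)
Answer: Not stable


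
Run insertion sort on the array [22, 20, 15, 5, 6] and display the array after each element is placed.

First element 22 is already 'sorted'
Insert 20: shifted 1 elements -> [20, 22, 15, 5, 6]
Insert 15: shifted 2 elements -> [15, 20, 22, 5, 6]
Insert 5: shifted 3 elements -> [5, 15, 20, 22, 6]
Insert 6: shifted 3 elements -> [5, 6, 15, 20, 22]


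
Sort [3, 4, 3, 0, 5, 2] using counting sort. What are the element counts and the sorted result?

Count array: [1, 0, 1, 2, 1, 1]
(count[i] = number of elements equal to i)
Cumulative count: [1, 1, 2, 4, 5, 6]
Sorted: [0, 2, 3, 3, 4, 5]


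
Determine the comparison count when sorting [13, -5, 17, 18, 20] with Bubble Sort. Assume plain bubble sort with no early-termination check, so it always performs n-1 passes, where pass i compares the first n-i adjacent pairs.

Pass 1: compare adjacent pairs (0,1)..(3,4) = 4 comparison(s), 1 swap(s) -> [-5, 13, 17, 18, 20]
Pass 2: compare adjacent pairs (0,1)..(2,3) = 3 comparison(s), 0 swap(s) -> [-5, 13, 17, 18, 20]
Pass 3: compare adjacent pairs (0,1)..(1,2) = 2 comparison(s), 0 swap(s) -> [-5, 13, 17, 18, 20]
Pass 4: compare adjacent pairs (0,1)..(0,1) = 1 comparison(s), 0 swap(s) -> [-5, 13, 17, 18, 20]
Total comparisons: 4 + 3 + 2 + 1 = 10


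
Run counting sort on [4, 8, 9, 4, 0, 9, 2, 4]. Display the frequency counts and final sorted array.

Count array: [1, 0, 1, 0, 3, 0, 0, 0, 1, 2]
(count[i] = number of elements equal to i)
Cumulative count: [1, 1, 2, 2, 5, 5, 5, 5, 6, 8]
Sorted: [0, 2, 4, 4, 4, 8, 9, 9]


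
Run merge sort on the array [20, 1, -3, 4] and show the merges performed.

Divide and conquer:
  Merge [20] + [1] -> [1, 20]
  Merge [-3] + [4] -> [-3, 4]
  Merge [1, 20] + [-3, 4] -> [-3, 1, 4, 20]


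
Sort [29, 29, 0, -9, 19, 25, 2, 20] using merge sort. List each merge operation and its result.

Divide and conquer:
  Merge [29] + [29] -> [29, 29]
  Merge [0] + [-9] -> [-9, 0]
  Merge [29, 29] + [-9, 0] -> [-9, 0, 29, 29]
  Merge [19] + [25] -> [19, 25]
  Merge [2] + [20] -> [2, 20]
  Merge [19, 25] + [2, 20] -> [2, 19, 20, 25]
  Merge [-9, 0, 29, 29] + [2, 19, 20, 25] -> [-9, 0, 2, 19, 20, 25, 29, 29]


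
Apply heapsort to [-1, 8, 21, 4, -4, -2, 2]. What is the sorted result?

Build heap: [21, 8, 2, 4, -4, -2, -1]
Extract 21: [8, 4, 2, -1, -4, -2, 21]
Extract 8: [4, -1, 2, -2, -4, 8, 21]
Extract 4: [2, -1, -4, -2, 4, 8, 21]
Extract 2: [-1, -2, -4, 2, 4, 8, 21]
Extract -1: [-2, -4, -1, 2, 4, 8, 21]
Extract -2: [-4, -2, -1, 2, 4, 8, 21]


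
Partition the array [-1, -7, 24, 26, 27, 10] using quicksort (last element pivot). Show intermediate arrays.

Partition 1: pivot=10 at index 2 -> [-1, -7, 10, 26, 27, 24]
Partition 2: pivot=-7 at index 0 -> [-7, -1, 10, 26, 27, 24]
Partition 3: pivot=24 at index 3 -> [-7, -1, 10, 24, 27, 26]
Partition 4: pivot=26 at index 4 -> [-7, -1, 10, 24, 26, 27]


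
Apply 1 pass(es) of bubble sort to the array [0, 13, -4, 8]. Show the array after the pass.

After pass 1: [0, -4, 8, 13] (2 swaps)
Total swaps: 2


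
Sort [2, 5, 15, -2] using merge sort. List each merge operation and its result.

Divide and conquer:
  Merge [2] + [5] -> [2, 5]
  Merge [15] + [-2] -> [-2, 15]
  Merge [2, 5] + [-2, 15] -> [-2, 2, 5, 15]


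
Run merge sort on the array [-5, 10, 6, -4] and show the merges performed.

Divide and conquer:
  Merge [-5] + [10] -> [-5, 10]
  Merge [6] + [-4] -> [-4, 6]
  Merge [-5, 10] + [-4, 6] -> [-5, -4, 6, 10]


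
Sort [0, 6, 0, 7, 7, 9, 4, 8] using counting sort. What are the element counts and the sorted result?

Count array: [2, 0, 0, 0, 1, 0, 1, 2, 1, 1]
(count[i] = number of elements equal to i)
Cumulative count: [2, 2, 2, 2, 3, 3, 4, 6, 7, 8]
Sorted: [0, 0, 4, 6, 7, 7, 8, 9]


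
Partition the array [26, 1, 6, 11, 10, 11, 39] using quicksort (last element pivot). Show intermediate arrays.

Partition 1: pivot=39 at index 6 -> [26, 1, 6, 11, 10, 11, 39]
Partition 2: pivot=11 at index 4 -> [1, 6, 11, 10, 11, 26, 39]
Partition 3: pivot=10 at index 2 -> [1, 6, 10, 11, 11, 26, 39]
Partition 4: pivot=6 at index 1 -> [1, 6, 10, 11, 11, 26, 39]


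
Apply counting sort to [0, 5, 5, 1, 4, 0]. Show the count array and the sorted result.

Count array: [2, 1, 0, 0, 1, 2]
(count[i] = number of elements equal to i)
Cumulative count: [2, 3, 3, 3, 4, 6]
Sorted: [0, 0, 1, 4, 5, 5]


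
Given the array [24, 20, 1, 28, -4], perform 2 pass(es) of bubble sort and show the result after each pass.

After pass 1: [20, 1, 24, -4, 28] (3 swaps)
After pass 2: [1, 20, -4, 24, 28] (2 swaps)
Total swaps: 5


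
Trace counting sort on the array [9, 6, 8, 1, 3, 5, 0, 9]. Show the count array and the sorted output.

Count array: [1, 1, 0, 1, 0, 1, 1, 0, 1, 2]
(count[i] = number of elements equal to i)
Cumulative count: [1, 2, 2, 3, 3, 4, 5, 5, 6, 8]
Sorted: [0, 1, 3, 5, 6, 8, 9, 9]


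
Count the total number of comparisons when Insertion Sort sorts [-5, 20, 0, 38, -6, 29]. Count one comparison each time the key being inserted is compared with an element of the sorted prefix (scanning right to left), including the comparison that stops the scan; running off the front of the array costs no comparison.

Insert 20: -5 <= 20 (stop) = 1 comparison(s) -> [-5, 20, 0, 38, -6, 29]
Insert 0: 20 > 0 (shift), -5 <= 0 (stop) = 2 comparison(s) -> [-5, 0, 20, 38, -6, 29]
Insert 38: 20 <= 38 (stop) = 1 comparison(s) -> [-5, 0, 20, 38, -6, 29]
Insert -6: 38 > -6 (shift), 20 > -6 (shift), 0 > -6 (shift), -5 > -6 (shift), reached front = 4 comparison(s) -> [-6, -5, 0, 20, 38, 29]
Insert 29: 38 > 29 (shift), 20 <= 29 (stop) = 2 comparison(s) -> [-6, -5, 0, 20, 29, 38]
Total comparisons: 1 + 2 + 1 + 4 + 2 = 10


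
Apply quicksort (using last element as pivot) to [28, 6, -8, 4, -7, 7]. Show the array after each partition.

Partition 1: pivot=7 at index 4 -> [6, -8, 4, -7, 7, 28]
Partition 2: pivot=-7 at index 1 -> [-8, -7, 4, 6, 7, 28]
Partition 3: pivot=6 at index 3 -> [-8, -7, 4, 6, 7, 28]


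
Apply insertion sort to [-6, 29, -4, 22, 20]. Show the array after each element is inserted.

First element -6 is already 'sorted'
Insert 29: shifted 0 elements -> [-6, 29, -4, 22, 20]
Insert -4: shifted 1 elements -> [-6, -4, 29, 22, 20]
Insert 22: shifted 1 elements -> [-6, -4, 22, 29, 20]
Insert 20: shifted 2 elements -> [-6, -4, 20, 22, 29]


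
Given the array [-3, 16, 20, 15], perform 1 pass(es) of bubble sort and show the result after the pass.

After pass 1: [-3, 16, 15, 20] (1 swaps)
Total swaps: 1


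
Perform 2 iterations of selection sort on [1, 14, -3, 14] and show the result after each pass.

Pass 1: Select minimum -3 at index 2, swap -> [-3, 14, 1, 14]
Pass 2: Select minimum 1 at index 2, swap -> [-3, 1, 14, 14]


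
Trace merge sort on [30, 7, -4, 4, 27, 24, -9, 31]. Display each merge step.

Divide and conquer:
  Merge [30] + [7] -> [7, 30]
  Merge [-4] + [4] -> [-4, 4]
  Merge [7, 30] + [-4, 4] -> [-4, 4, 7, 30]
  Merge [27] + [24] -> [24, 27]
  Merge [-9] + [31] -> [-9, 31]
  Merge [24, 27] + [-9, 31] -> [-9, 24, 27, 31]
  Merge [-4, 4, 7, 30] + [-9, 24, 27, 31] -> [-9, -4, 4, 7, 24, 27, 30, 31]


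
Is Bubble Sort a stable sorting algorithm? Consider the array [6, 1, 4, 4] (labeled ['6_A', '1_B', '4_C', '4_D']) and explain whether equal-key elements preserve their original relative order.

Trace Bubble Sort on the labeled array (the key is the number; the letter only tracks identity):
  After pass 1: [1_B, 4_C, 4_D, 6_A]
  After pass 2: [1_B, 4_C, 4_D, 6_A] (no swaps, done)
Final order: [1_B, 4_C, 4_D, 6_A]
Equal keys:
  value 4: originally 4_C, 4_D; after sorting 4_C, 4_D -> order preserved
All equal keys kept their original relative order. Bubble Sort is stable: it only swaps adjacent elements when the left one is strictly greater, so equal keys never move past each other.
Answer: Stable


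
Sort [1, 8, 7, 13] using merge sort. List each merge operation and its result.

Divide and conquer:
  Merge [1] + [8] -> [1, 8]
  Merge [7] + [13] -> [7, 13]
  Merge [1, 8] + [7, 13] -> [1, 7, 8, 13]


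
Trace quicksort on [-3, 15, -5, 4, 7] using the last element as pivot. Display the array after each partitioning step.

Partition 1: pivot=7 at index 3 -> [-3, -5, 4, 7, 15]
Partition 2: pivot=4 at index 2 -> [-3, -5, 4, 7, 15]
Partition 3: pivot=-5 at index 0 -> [-5, -3, 4, 7, 15]


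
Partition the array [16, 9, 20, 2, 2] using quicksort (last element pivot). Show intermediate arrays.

Partition 1: pivot=2 at index 1 -> [2, 2, 20, 16, 9]
Partition 2: pivot=9 at index 2 -> [2, 2, 9, 16, 20]
Partition 3: pivot=20 at index 4 -> [2, 2, 9, 16, 20]


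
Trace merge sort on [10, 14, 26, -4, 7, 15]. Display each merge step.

Divide and conquer:
  Merge [14] + [26] -> [14, 26]
  Merge [10] + [14, 26] -> [10, 14, 26]
  Merge [7] + [15] -> [7, 15]
  Merge [-4] + [7, 15] -> [-4, 7, 15]
  Merge [10, 14, 26] + [-4, 7, 15] -> [-4, 7, 10, 14, 15, 26]


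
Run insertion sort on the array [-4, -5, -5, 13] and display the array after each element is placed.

First element -4 is already 'sorted'
Insert -5: shifted 1 elements -> [-5, -4, -5, 13]
Insert -5: shifted 1 elements -> [-5, -5, -4, 13]
Insert 13: shifted 0 elements -> [-5, -5, -4, 13]


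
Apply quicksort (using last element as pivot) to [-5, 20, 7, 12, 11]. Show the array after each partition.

Partition 1: pivot=11 at index 2 -> [-5, 7, 11, 12, 20]
Partition 2: pivot=7 at index 1 -> [-5, 7, 11, 12, 20]
Partition 3: pivot=20 at index 4 -> [-5, 7, 11, 12, 20]


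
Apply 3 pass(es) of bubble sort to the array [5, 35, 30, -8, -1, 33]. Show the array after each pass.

After pass 1: [5, 30, -8, -1, 33, 35] (4 swaps)
After pass 2: [5, -8, -1, 30, 33, 35] (2 swaps)
After pass 3: [-8, -1, 5, 30, 33, 35] (2 swaps)
Total swaps: 8


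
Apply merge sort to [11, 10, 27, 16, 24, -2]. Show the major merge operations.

Divide and conquer:
  Merge [10] + [27] -> [10, 27]
  Merge [11] + [10, 27] -> [10, 11, 27]
  Merge [24] + [-2] -> [-2, 24]
  Merge [16] + [-2, 24] -> [-2, 16, 24]
  Merge [10, 11, 27] + [-2, 16, 24] -> [-2, 10, 11, 16, 24, 27]


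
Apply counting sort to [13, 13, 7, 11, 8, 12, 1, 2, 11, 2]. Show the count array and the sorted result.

Count array: [0, 1, 2, 0, 0, 0, 0, 1, 1, 0, 0, 2, 1, 2]
(count[i] = number of elements equal to i)
Cumulative count: [0, 1, 3, 3, 3, 3, 3, 4, 5, 5, 5, 7, 8, 10]
Sorted: [1, 2, 2, 7, 8, 11, 11, 12, 13, 13]


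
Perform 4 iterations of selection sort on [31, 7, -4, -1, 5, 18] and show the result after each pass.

Pass 1: Select minimum -4 at index 2, swap -> [-4, 7, 31, -1, 5, 18]
Pass 2: Select minimum -1 at index 3, swap -> [-4, -1, 31, 7, 5, 18]
Pass 3: Select minimum 5 at index 4, swap -> [-4, -1, 5, 7, 31, 18]
Pass 4: Select minimum 7 at index 3, swap -> [-4, -1, 5, 7, 31, 18]


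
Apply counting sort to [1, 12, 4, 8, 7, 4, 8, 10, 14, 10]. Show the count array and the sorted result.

Count array: [0, 1, 0, 0, 2, 0, 0, 1, 2, 0, 2, 0, 1, 0, 1]
(count[i] = number of elements equal to i)
Cumulative count: [0, 1, 1, 1, 3, 3, 3, 4, 6, 6, 8, 8, 9, 9, 10]
Sorted: [1, 4, 4, 7, 8, 8, 10, 10, 12, 14]


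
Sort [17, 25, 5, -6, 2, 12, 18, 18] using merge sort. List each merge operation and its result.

Divide and conquer:
  Merge [17] + [25] -> [17, 25]
  Merge [5] + [-6] -> [-6, 5]
  Merge [17, 25] + [-6, 5] -> [-6, 5, 17, 25]
  Merge [2] + [12] -> [2, 12]
  Merge [18] + [18] -> [18, 18]
  Merge [2, 12] + [18, 18] -> [2, 12, 18, 18]
  Merge [-6, 5, 17, 25] + [2, 12, 18, 18] -> [-6, 2, 5, 12, 17, 18, 18, 25]


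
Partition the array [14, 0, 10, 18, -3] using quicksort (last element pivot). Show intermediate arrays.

Partition 1: pivot=-3 at index 0 -> [-3, 0, 10, 18, 14]
Partition 2: pivot=14 at index 3 -> [-3, 0, 10, 14, 18]
Partition 3: pivot=10 at index 2 -> [-3, 0, 10, 14, 18]


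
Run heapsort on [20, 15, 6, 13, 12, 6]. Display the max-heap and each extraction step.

Build heap: [20, 15, 6, 13, 12, 6]
Extract 20: [15, 13, 6, 6, 12, 20]
Extract 15: [13, 12, 6, 6, 15, 20]
Extract 13: [12, 6, 6, 13, 15, 20]
Extract 12: [6, 6, 12, 13, 15, 20]
Extract 6: [6, 6, 12, 13, 15, 20]


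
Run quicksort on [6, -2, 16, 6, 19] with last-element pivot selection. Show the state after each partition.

Partition 1: pivot=19 at index 4 -> [6, -2, 16, 6, 19]
Partition 2: pivot=6 at index 2 -> [6, -2, 6, 16, 19]
Partition 3: pivot=-2 at index 0 -> [-2, 6, 6, 16, 19]


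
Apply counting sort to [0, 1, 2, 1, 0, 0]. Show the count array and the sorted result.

Count array: [3, 2, 1]
(count[i] = number of elements equal to i)
Cumulative count: [3, 5, 6]
Sorted: [0, 0, 0, 1, 1, 2]


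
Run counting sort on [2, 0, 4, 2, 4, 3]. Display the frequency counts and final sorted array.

Count array: [1, 0, 2, 1, 2]
(count[i] = number of elements equal to i)
Cumulative count: [1, 1, 3, 4, 6]
Sorted: [0, 2, 2, 3, 4, 4]


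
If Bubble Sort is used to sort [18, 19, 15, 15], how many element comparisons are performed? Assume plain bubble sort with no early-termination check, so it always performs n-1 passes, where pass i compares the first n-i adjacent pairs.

Pass 1: compare adjacent pairs (0,1)..(2,3) = 3 comparison(s), 2 swap(s) -> [18, 15, 15, 19]
Pass 2: compare adjacent pairs (0,1)..(1,2) = 2 comparison(s), 2 swap(s) -> [15, 15, 18, 19]
Pass 3: compare adjacent pairs (0,1)..(0,1) = 1 comparison(s), 0 swap(s) -> [15, 15, 18, 19]
Total comparisons: 3 + 2 + 1 = 6


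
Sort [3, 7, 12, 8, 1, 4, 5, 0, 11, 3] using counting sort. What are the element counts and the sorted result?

Count array: [1, 1, 0, 2, 1, 1, 0, 1, 1, 0, 0, 1, 1]
(count[i] = number of elements equal to i)
Cumulative count: [1, 2, 2, 4, 5, 6, 6, 7, 8, 8, 8, 9, 10]
Sorted: [0, 1, 3, 3, 4, 5, 7, 8, 11, 12]


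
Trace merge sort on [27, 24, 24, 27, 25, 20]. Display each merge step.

Divide and conquer:
  Merge [24] + [24] -> [24, 24]
  Merge [27] + [24, 24] -> [24, 24, 27]
  Merge [25] + [20] -> [20, 25]
  Merge [27] + [20, 25] -> [20, 25, 27]
  Merge [24, 24, 27] + [20, 25, 27] -> [20, 24, 24, 25, 27, 27]


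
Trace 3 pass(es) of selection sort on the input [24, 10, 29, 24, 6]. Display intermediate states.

Pass 1: Select minimum 6 at index 4, swap -> [6, 10, 29, 24, 24]
Pass 2: Select minimum 10 at index 1, swap -> [6, 10, 29, 24, 24]
Pass 3: Select minimum 24 at index 3, swap -> [6, 10, 24, 29, 24]


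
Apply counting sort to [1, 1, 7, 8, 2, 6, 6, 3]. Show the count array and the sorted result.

Count array: [0, 2, 1, 1, 0, 0, 2, 1, 1]
(count[i] = number of elements equal to i)
Cumulative count: [0, 2, 3, 4, 4, 4, 6, 7, 8]
Sorted: [1, 1, 2, 3, 6, 6, 7, 8]


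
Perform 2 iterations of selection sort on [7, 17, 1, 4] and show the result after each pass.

Pass 1: Select minimum 1 at index 2, swap -> [1, 17, 7, 4]
Pass 2: Select minimum 4 at index 3, swap -> [1, 4, 7, 17]


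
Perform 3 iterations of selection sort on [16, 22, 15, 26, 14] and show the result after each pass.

Pass 1: Select minimum 14 at index 4, swap -> [14, 22, 15, 26, 16]
Pass 2: Select minimum 15 at index 2, swap -> [14, 15, 22, 26, 16]
Pass 3: Select minimum 16 at index 4, swap -> [14, 15, 16, 26, 22]


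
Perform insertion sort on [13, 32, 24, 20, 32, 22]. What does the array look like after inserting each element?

First element 13 is already 'sorted'
Insert 32: shifted 0 elements -> [13, 32, 24, 20, 32, 22]
Insert 24: shifted 1 elements -> [13, 24, 32, 20, 32, 22]
Insert 20: shifted 2 elements -> [13, 20, 24, 32, 32, 22]
Insert 32: shifted 0 elements -> [13, 20, 24, 32, 32, 22]
Insert 22: shifted 3 elements -> [13, 20, 22, 24, 32, 32]


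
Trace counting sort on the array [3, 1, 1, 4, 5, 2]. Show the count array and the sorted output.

Count array: [0, 2, 1, 1, 1, 1]
(count[i] = number of elements equal to i)
Cumulative count: [0, 2, 3, 4, 5, 6]
Sorted: [1, 1, 2, 3, 4, 5]


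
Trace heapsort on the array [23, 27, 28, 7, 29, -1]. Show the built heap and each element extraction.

Build heap: [29, 27, 28, 7, 23, -1]
Extract 29: [28, 27, -1, 7, 23, 29]
Extract 28: [27, 23, -1, 7, 28, 29]
Extract 27: [23, 7, -1, 27, 28, 29]
Extract 23: [7, -1, 23, 27, 28, 29]
Extract 7: [-1, 7, 23, 27, 28, 29]


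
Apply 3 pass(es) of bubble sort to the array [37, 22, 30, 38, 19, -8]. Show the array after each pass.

After pass 1: [22, 30, 37, 19, -8, 38] (4 swaps)
After pass 2: [22, 30, 19, -8, 37, 38] (2 swaps)
After pass 3: [22, 19, -8, 30, 37, 38] (2 swaps)
Total swaps: 8


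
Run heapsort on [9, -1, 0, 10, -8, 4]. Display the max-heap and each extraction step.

Build heap: [10, 9, 4, -1, -8, 0]
Extract 10: [9, 0, 4, -1, -8, 10]
Extract 9: [4, 0, -8, -1, 9, 10]
Extract 4: [0, -1, -8, 4, 9, 10]
Extract 0: [-1, -8, 0, 4, 9, 10]
Extract -1: [-8, -1, 0, 4, 9, 10]


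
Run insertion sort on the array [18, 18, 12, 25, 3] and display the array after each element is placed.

First element 18 is already 'sorted'
Insert 18: shifted 0 elements -> [18, 18, 12, 25, 3]
Insert 12: shifted 2 elements -> [12, 18, 18, 25, 3]
Insert 25: shifted 0 elements -> [12, 18, 18, 25, 3]
Insert 3: shifted 4 elements -> [3, 12, 18, 18, 25]


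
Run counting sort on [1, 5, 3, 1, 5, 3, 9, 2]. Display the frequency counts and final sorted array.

Count array: [0, 2, 1, 2, 0, 2, 0, 0, 0, 1]
(count[i] = number of elements equal to i)
Cumulative count: [0, 2, 3, 5, 5, 7, 7, 7, 7, 8]
Sorted: [1, 1, 2, 3, 3, 5, 5, 9]


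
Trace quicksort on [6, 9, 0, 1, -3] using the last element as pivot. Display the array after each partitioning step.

Partition 1: pivot=-3 at index 0 -> [-3, 9, 0, 1, 6]
Partition 2: pivot=6 at index 3 -> [-3, 0, 1, 6, 9]
Partition 3: pivot=1 at index 2 -> [-3, 0, 1, 6, 9]


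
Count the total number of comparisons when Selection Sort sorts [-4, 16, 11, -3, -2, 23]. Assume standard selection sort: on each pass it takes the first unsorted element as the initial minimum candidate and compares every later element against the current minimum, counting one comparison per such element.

Pass 1: scan indices 1..5 for the minimum = 5 comparison(s); min is -4, place at index 0 -> [-4, 16, 11, -3, -2, 23]
Pass 2: scan indices 2..5 for the minimum = 4 comparison(s); min is -3, place at index 1 -> [-4, -3, 11, 16, -2, 23]
Pass 3: scan indices 3..5 for the minimum = 3 comparison(s); min is -2, place at index 2 -> [-4, -3, -2, 16, 11, 23]
Pass 4: scan indices 4..5 for the minimum = 2 comparison(s); min is 11, place at index 3 -> [-4, -3, -2, 11, 16, 23]
Pass 5: scan indices 5..5 for the minimum = 1 comparison(s); min is 16, place at index 4 -> [-4, -3, -2, 11, 16, 23]
Selection sort always scans the whole unsorted suffix, so the count is (n-1) + (n-2) + ... + 1 = n(n-1)/2 = 6*5/2 = 15 regardless of the input order.
Total comparisons: 5 + 4 + 3 + 2 + 1 = 15


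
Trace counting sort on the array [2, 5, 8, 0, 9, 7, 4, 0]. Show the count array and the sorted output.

Count array: [2, 0, 1, 0, 1, 1, 0, 1, 1, 1]
(count[i] = number of elements equal to i)
Cumulative count: [2, 2, 3, 3, 4, 5, 5, 6, 7, 8]
Sorted: [0, 0, 2, 4, 5, 7, 8, 9]


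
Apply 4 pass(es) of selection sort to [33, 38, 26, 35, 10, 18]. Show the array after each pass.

Pass 1: Select minimum 10 at index 4, swap -> [10, 38, 26, 35, 33, 18]
Pass 2: Select minimum 18 at index 5, swap -> [10, 18, 26, 35, 33, 38]
Pass 3: Select minimum 26 at index 2, swap -> [10, 18, 26, 35, 33, 38]
Pass 4: Select minimum 33 at index 4, swap -> [10, 18, 26, 33, 35, 38]


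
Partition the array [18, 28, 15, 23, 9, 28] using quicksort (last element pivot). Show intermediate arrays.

Partition 1: pivot=28 at index 5 -> [18, 28, 15, 23, 9, 28]
Partition 2: pivot=9 at index 0 -> [9, 28, 15, 23, 18, 28]
Partition 3: pivot=18 at index 2 -> [9, 15, 18, 23, 28, 28]
Partition 4: pivot=28 at index 4 -> [9, 15, 18, 23, 28, 28]


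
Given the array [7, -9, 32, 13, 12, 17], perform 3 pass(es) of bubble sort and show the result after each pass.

After pass 1: [-9, 7, 13, 12, 17, 32] (4 swaps)
After pass 2: [-9, 7, 12, 13, 17, 32] (1 swaps)
After pass 3: [-9, 7, 12, 13, 17, 32] (0 swaps)
Total swaps: 5


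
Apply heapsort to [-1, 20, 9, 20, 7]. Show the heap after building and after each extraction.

Build heap: [20, 20, 9, -1, 7]
Extract 20: [20, 7, 9, -1, 20]
Extract 20: [9, 7, -1, 20, 20]
Extract 9: [7, -1, 9, 20, 20]
Extract 7: [-1, 7, 9, 20, 20]


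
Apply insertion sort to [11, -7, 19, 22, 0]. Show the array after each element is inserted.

First element 11 is already 'sorted'
Insert -7: shifted 1 elements -> [-7, 11, 19, 22, 0]
Insert 19: shifted 0 elements -> [-7, 11, 19, 22, 0]
Insert 22: shifted 0 elements -> [-7, 11, 19, 22, 0]
Insert 0: shifted 3 elements -> [-7, 0, 11, 19, 22]


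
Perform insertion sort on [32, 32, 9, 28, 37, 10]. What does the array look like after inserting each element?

First element 32 is already 'sorted'
Insert 32: shifted 0 elements -> [32, 32, 9, 28, 37, 10]
Insert 9: shifted 2 elements -> [9, 32, 32, 28, 37, 10]
Insert 28: shifted 2 elements -> [9, 28, 32, 32, 37, 10]
Insert 37: shifted 0 elements -> [9, 28, 32, 32, 37, 10]
Insert 10: shifted 4 elements -> [9, 10, 28, 32, 32, 37]


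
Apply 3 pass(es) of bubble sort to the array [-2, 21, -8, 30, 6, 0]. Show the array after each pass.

After pass 1: [-2, -8, 21, 6, 0, 30] (3 swaps)
After pass 2: [-8, -2, 6, 0, 21, 30] (3 swaps)
After pass 3: [-8, -2, 0, 6, 21, 30] (1 swaps)
Total swaps: 7


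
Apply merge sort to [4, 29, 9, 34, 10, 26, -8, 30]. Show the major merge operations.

Divide and conquer:
  Merge [4] + [29] -> [4, 29]
  Merge [9] + [34] -> [9, 34]
  Merge [4, 29] + [9, 34] -> [4, 9, 29, 34]
  Merge [10] + [26] -> [10, 26]
  Merge [-8] + [30] -> [-8, 30]
  Merge [10, 26] + [-8, 30] -> [-8, 10, 26, 30]
  Merge [4, 9, 29, 34] + [-8, 10, 26, 30] -> [-8, 4, 9, 10, 26, 29, 30, 34]


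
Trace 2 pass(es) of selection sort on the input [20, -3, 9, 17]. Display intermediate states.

Pass 1: Select minimum -3 at index 1, swap -> [-3, 20, 9, 17]
Pass 2: Select minimum 9 at index 2, swap -> [-3, 9, 20, 17]


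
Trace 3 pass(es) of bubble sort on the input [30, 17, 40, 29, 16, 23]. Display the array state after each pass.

After pass 1: [17, 30, 29, 16, 23, 40] (4 swaps)
After pass 2: [17, 29, 16, 23, 30, 40] (3 swaps)
After pass 3: [17, 16, 23, 29, 30, 40] (2 swaps)
Total swaps: 9


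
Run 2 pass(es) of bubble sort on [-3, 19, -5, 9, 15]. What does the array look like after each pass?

After pass 1: [-3, -5, 9, 15, 19] (3 swaps)
After pass 2: [-5, -3, 9, 15, 19] (1 swaps)
Total swaps: 4


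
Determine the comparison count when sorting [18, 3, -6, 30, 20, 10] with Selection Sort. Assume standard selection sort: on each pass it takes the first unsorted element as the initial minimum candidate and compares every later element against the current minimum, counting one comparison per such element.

Pass 1: scan indices 1..5 for the minimum = 5 comparison(s); min is -6, place at index 0 -> [-6, 3, 18, 30, 20, 10]
Pass 2: scan indices 2..5 for the minimum = 4 comparison(s); min is 3, place at index 1 -> [-6, 3, 18, 30, 20, 10]
Pass 3: scan indices 3..5 for the minimum = 3 comparison(s); min is 10, place at index 2 -> [-6, 3, 10, 30, 20, 18]
Pass 4: scan indices 4..5 for the minimum = 2 comparison(s); min is 18, place at index 3 -> [-6, 3, 10, 18, 20, 30]
Pass 5: scan indices 5..5 for the minimum = 1 comparison(s); min is 20, place at index 4 -> [-6, 3, 10, 18, 20, 30]
Selection sort always scans the whole unsorted suffix, so the count is (n-1) + (n-2) + ... + 1 = n(n-1)/2 = 6*5/2 = 15 regardless of the input order.
Total comparisons: 5 + 4 + 3 + 2 + 1 = 15


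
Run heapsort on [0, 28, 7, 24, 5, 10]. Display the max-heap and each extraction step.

Build heap: [28, 24, 10, 0, 5, 7]
Extract 28: [24, 7, 10, 0, 5, 28]
Extract 24: [10, 7, 5, 0, 24, 28]
Extract 10: [7, 0, 5, 10, 24, 28]
Extract 7: [5, 0, 7, 10, 24, 28]
Extract 5: [0, 5, 7, 10, 24, 28]


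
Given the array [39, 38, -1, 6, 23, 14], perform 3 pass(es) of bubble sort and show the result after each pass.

After pass 1: [38, -1, 6, 23, 14, 39] (5 swaps)
After pass 2: [-1, 6, 23, 14, 38, 39] (4 swaps)
After pass 3: [-1, 6, 14, 23, 38, 39] (1 swaps)
Total swaps: 10
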